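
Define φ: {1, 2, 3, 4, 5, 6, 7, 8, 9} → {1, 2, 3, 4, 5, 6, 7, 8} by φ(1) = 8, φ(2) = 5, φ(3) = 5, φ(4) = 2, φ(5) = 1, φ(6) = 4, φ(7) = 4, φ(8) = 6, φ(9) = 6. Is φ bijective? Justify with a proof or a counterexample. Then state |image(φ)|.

6

φ(2) = 5 = φ(3) with 2 ≠ 3, so φ is not injective, hence not bijective.
The image of φ is {1, 2, 4, 5, 6, 8}, which has 6 elements.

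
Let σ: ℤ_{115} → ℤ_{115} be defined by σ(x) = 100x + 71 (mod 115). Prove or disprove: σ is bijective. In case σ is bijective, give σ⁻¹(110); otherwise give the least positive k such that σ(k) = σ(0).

By definition, injectivity means: for all u, v in the domain, σ(u) = σ(v) implies u = v.
We have gcd(100, 115) = 5 > 1. Taking u = 0 and v = 23: σ(0) = 71 and σ(23) = 100·23 + 71 = 2371 ≡ 71 (mod 115).
So σ(0) = σ(23) while 0 ≠ 23, thus σ is not injective, hence not bijective.
Since σ is not bijective, we find the least positive k with σ(k) = σ(0): this means 100k ≡ 0 (mod 115), i.e. 115 ∣ 100k. Since gcd(100, 115) = 5, dividing through by 5 this holds exactly when 23 ∣ 20k, and as gcd(20, 23) = 1, exactly when 23 ∣ k.
The smallest positive such k is 23.

23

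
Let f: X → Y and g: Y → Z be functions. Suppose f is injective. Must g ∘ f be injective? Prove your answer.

not injective

No. Take X = Y = Z = {1, 2}, f = identity (injective), and g(x) = 1 for every x.
Then (g ∘ f)(1) = 1 = (g ∘ f)(2) with 1 ≠ 2, so g ∘ f is not injective.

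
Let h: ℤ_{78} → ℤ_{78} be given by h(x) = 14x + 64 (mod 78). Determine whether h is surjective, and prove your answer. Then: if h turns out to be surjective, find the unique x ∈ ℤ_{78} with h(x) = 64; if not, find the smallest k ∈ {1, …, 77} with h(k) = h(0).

39

Recall that h is surjective if every y in the codomain equals h(x) for some x in the domain.
Since gcd(14, 78) = 2, we have 14x ≡ 0 (mod 2) for all x, so h(x) ≡ 0 (mod 2).
But 1 ≢ 0 (mod 2), so 1 ∈ ℤ_{78} has no preimage. Hence h is not surjective.
Since h is not surjective, we find the least positive k with h(k) = h(0): this means 14k ≡ 0 (mod 78), i.e. 78 ∣ 14k. Since gcd(14, 78) = 2, dividing through by 2 this holds exactly when 39 ∣ 7k, and as gcd(7, 39) = 1, exactly when 39 ∣ k.
The smallest positive such k is 39.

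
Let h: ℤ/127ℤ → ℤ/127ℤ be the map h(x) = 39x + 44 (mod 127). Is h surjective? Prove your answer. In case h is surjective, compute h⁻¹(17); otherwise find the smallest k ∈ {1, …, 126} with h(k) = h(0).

97

Since gcd(39, 127) = 1, 39 is invertible modulo 127. Euclid's algorithm: 127 = 3·39 + 10, 39 = 3·10 + 9, 10 = 1·9 + 1; back-substituting gives 1 = 114·39 − 35·127, so 39⁻¹ ≡ 114 (mod 127).
For any y ∈ ℤ/127ℤ, x = 114(y − 44) mod 127 satisfies h(x) = 39·114(y − 44) + 44 ≡ y (since 39·114 ≡ 1 mod 127). So every y has a preimage.
So h is surjective.
Since h is surjective, we find h⁻¹(17): we need 39x ≡ 17 − 44 ≡ 100 (mod 127). Using 39⁻¹ = 114: x ≡ 114·100 = 11400 = 89·127 + 97, so x = 97.
Check: h(97) = 39·97 + 44 = 3827 = 30·127 + 17 ≡ 17 (mod 127).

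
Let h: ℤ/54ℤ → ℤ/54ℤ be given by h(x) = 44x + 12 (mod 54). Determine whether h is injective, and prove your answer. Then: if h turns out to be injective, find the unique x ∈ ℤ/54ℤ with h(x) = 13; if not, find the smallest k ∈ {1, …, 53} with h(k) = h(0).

Recall: h is injective if h(x_1) = h(x_2) implies x_1 = x_2.
We have gcd(44, 54) = 2 > 1. Taking x_1 = 0 and x_2 = 27: h(0) = 12 and h(27) = 44·27 + 12 = 1200 ≡ 12 (mod 54).
So h(0) = h(27) while 0 ≠ 27, therefore h is not injective.
Since h is not injective, we find the least positive k with h(k) = h(0): this means 44k ≡ 0 (mod 54), i.e. 54 ∣ 44k. Since gcd(44, 54) = 2, dividing through by 2 this holds exactly when 27 ∣ 22k, and as gcd(22, 27) = 1, exactly when 27 ∣ k.
The smallest positive such k is 27.

27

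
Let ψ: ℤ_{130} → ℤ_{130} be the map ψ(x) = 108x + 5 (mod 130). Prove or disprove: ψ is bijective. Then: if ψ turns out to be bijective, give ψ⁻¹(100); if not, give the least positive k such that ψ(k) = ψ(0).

We have gcd(108, 130) = 2 > 1. Taking u = 0 and v = 65: ψ(0) = 5 and ψ(65) = 108·65 + 5 = 7025 ≡ 5 (mod 130).
So ψ(0) = ψ(65) while 0 ≠ 65, so ψ is not injective, hence not bijective.
Since ψ is not bijective, we find the least positive k with ψ(k) = ψ(0): this means 108k ≡ 0 (mod 130), i.e. 130 ∣ 108k. Since gcd(108, 130) = 2, dividing through by 2 this holds exactly when 65 ∣ 54k, and as gcd(54, 65) = 1, exactly when 65 ∣ k.
The smallest positive such k is 65.

65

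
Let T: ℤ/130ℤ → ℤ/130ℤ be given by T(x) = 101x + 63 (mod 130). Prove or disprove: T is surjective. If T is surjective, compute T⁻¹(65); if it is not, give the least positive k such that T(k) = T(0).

112

Since gcd(101, 130) = 1, 101 is invertible modulo 130. Euclid's algorithm: 130 = 1·101 + 29, 101 = 3·29 + 14, 29 = 2·14 + 1; back-substituting gives 1 = 121·101 − 94·130, so 101⁻¹ ≡ 121 (mod 130).
For any y ∈ ℤ/130ℤ, x = 121(y − 63) mod 130 satisfies T(x) = 101·121(y − 63) + 63 ≡ y (since 101·121 ≡ 1 mod 130). So every y has a preimage.
Thus T is surjective.
Since T is surjective, we compute T⁻¹(65): solve 101x + 63 ≡ 65 (mod 130), i.e. 101x ≡ 2 (mod 130).
Multiplying by 101⁻¹ = 121 gives x ≡ 121·2 = 242 = 1·130 + 112 ≡ 112 (mod 130).
Check: T(112) = 101·112 + 63 = 11375 = 87·130 + 65 ≡ 65 (mod 130).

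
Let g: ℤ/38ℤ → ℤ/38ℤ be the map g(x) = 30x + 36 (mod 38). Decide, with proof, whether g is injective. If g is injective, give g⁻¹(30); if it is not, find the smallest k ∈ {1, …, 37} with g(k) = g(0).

We have gcd(30, 38) = 2 > 1. Taking s = 0 and t = 19: g(0) = 36 and g(19) = 30·19 + 36 = 606 ≡ 36 (mod 38).
So g(0) = g(19) while 0 ≠ 19, hence g is not injective.
Since g is not injective, we find the least positive k with g(k) = g(0): this means 30k ≡ 0 (mod 38), i.e. 38 ∣ 30k. Since gcd(30, 38) = 2, dividing through by 2 this holds exactly when 19 ∣ 15k, and as gcd(15, 19) = 1, exactly when 19 ∣ k.
The smallest positive such k is 19.

19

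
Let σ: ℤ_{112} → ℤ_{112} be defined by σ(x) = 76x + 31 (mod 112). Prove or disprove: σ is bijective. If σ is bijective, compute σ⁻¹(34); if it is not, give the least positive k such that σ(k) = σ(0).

We have gcd(76, 112) = 4 > 1. Taking s = 0 and t = 28: σ(0) = 31 and σ(28) = 76·28 + 31 = 2159 ≡ 31 (mod 112).
So σ(0) = σ(28) while 0 ≠ 28, hence σ is not injective, hence not bijective.
Since σ is not bijective, we find the least positive k with σ(k) = σ(0): this means 76k ≡ 0 (mod 112), i.e. 112 ∣ 76k. Since gcd(76, 112) = 4, dividing through by 4 this holds exactly when 28 ∣ 19k, and as gcd(19, 28) = 1, exactly when 28 ∣ k.
The smallest positive such k is 28.

28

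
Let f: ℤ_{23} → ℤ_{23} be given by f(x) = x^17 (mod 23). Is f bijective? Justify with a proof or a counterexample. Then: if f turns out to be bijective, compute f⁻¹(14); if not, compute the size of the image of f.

Since 23 is prime, the nonzero elements of ℤ_{23} form a cyclic group of order 22.
As gcd(17, 22) = 1, raising to the 17th power is a bijection on this group: if a^17 ≡ b^17 then (ab^{−1})^17 = 1, and the only element of order dividing gcd(17, 22) = 1 is 1, so a = b.
With f(0) = 0 this makes f injective on all of ℤ_{23}, hence bijective (finite equal-size domain and codomain). In particular f is bijective.
Since f is bijective, we find the preimage of 14. The inverse of x ↦ x^17 on (ℤ_{23})^× is x ↦ x^13, because 17·13 = 221 = 10·22 + 1 ≡ 1 (mod 22) and x^{22} = 1 for x ≠ 0 (Fermat). So f⁻¹(14) = 14^13 mod 23.
Repeated squaring mod 23: 14^1 ≡ 14, 14^2 ≡ 14² = 196 ≡ 12, 14^4 ≡ 12² = 144 ≡ 6, 14^8 ≡ 6² = 36 ≡ 13. Since 13 = 8 + 4 + 1, 14^13 ≡ 13·6·14: 13·6 = 78 ≡ 9, then 9·14 = 126 ≡ 11. So 14^13 ≡ 11 (mod 23).
Hence f⁻¹(14) = 11.

11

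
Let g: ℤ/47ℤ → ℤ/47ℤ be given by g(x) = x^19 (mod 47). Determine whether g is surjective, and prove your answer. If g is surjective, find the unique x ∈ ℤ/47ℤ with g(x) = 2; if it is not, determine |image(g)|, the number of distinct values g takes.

36

Since 47 is prime, the nonzero elements of ℤ/47ℤ form a cyclic group of order 46.
As gcd(19, 46) = 1, raising to the 19th power is a bijection on this group: if s^19 ≡ t^19 then (st^{−1})^19 = 1, and the only element of order dividing gcd(19, 46) = 1 is 1, so s = t.
With g(0) = 0 this makes g injective on all of ℤ/47ℤ, hence bijective (finite equal-size domain and codomain). In particular g is surjective.
Since g is surjective, we find the preimage of 2. The inverse of x ↦ x^19 on (ℤ/47ℤ)^× is x ↦ x^17, because 19·17 = 323 = 7·46 + 1 ≡ 1 (mod 46) and x^{46} = 1 for x ≠ 0 (Fermat). So g⁻¹(2) = 2^17 mod 47.
Repeated squaring mod 47: 2^1 ≡ 2, 2^2 ≡ 2² = 4, 2^4 ≡ 4² = 16, 2^8 ≡ 16² = 256 ≡ 21, 2^16 ≡ 21² = 441 ≡ 18. Since 17 = 16 + 1, 2^17 ≡ 18·2: 18·2 = 36. So 2^17 ≡ 36 (mod 47).
Hence g⁻¹(2) = 36.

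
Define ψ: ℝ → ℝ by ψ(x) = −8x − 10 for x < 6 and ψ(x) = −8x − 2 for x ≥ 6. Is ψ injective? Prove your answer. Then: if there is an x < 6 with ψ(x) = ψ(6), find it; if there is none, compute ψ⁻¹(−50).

Both pieces are strictly decreasing (slopes −8 and −8), so each is injective on its own interval.
The left piece maps (−∞, 6) onto (−58, ∞); the right piece maps [6, ∞) onto (−∞, −50].
These images overlap. In particular ψ(6) = −50 (right piece), and solving −8x − 10 = −50 on the left piece gives x = 5 < 6.
So ψ(5) = ψ(6) with 5 ≠ 6, and ψ is not injective. This x = 5 is the requested value below 6.

5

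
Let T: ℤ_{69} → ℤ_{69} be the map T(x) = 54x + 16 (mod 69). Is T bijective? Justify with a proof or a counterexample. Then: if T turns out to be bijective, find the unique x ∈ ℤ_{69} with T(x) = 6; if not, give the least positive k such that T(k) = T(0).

We have gcd(54, 69) = 3 > 1. Taking x_1 = 0 and x_2 = 23: T(0) = 16 and T(23) = 54·23 + 16 = 1258 ≡ 16 (mod 69).
So T(0) = T(23) while 0 ≠ 23, therefore T is not injective, hence not bijective.
Since T is not bijective, we find the least positive k with T(k) = T(0): this means 54k ≡ 0 (mod 69), i.e. 69 ∣ 54k. Since gcd(54, 69) = 3, dividing through by 3 this holds exactly when 23 ∣ 18k, and as gcd(18, 23) = 1, exactly when 23 ∣ k.
The smallest positive such k is 23.

23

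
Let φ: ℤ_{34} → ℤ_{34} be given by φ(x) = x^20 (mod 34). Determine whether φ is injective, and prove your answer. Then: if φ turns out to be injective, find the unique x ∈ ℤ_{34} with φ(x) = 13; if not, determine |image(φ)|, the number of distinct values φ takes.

φ(3): Repeated squaring mod 34: 3^1 ≡ 3, 3^2 ≡ 3² = 9, 3^4 ≡ 9² = 81 ≡ 13, 3^8 ≡ 13² = 169 ≡ 33, 3^16 ≡ 33² = 1089 ≡ 1. Since 20 = 16 + 4, 3^20 ≡ 1·13: 1·13 = 13. So 3^20 ≡ 13 (mod 34).
φ(5): Repeated squaring mod 34: 5^1 ≡ 5, 5^2 ≡ 5² = 25, 5^4 ≡ 25² = 625 ≡ 13, 5^8 ≡ 13² = 169 ≡ 33, 5^16 ≡ 33² = 1089 ≡ 1. Since 20 = 16 + 4, 5^20 ≡ 1·13: 1·13 = 13. So 5^20 ≡ 13 (mod 34).
So φ(3) = φ(5) = 13 while 3 ≠ 5, thus φ is not injective.
Since φ is not injective, we determine |image(φ)|. Computing x^20 mod 34 for each x (by repeated squaring, reducing mod 34 at every step), the values φ(0), φ(1), …, φ(33) are: 0, 1, 16, 13, 18, 13, 4, 21, 16, 33, 4, 21, 30, 1, 30, 33, 18, 17, 18, 33, 30, 1, 30, 21, 4, 33, 16, 21, 4, 13, 18, 13, 16, 1.
The distinct values are {0, 1, 4, 13, 16, 17, 18, 21, 30, 33}; there are 10 of them.

10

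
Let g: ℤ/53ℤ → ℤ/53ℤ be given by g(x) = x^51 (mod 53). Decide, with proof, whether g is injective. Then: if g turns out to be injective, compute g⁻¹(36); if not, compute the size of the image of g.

Since 53 is prime, the nonzero elements of ℤ/53ℤ form a cyclic group of order 52.
As gcd(51, 52) = 1, raising to the 51st power is a bijection on this group: if s^51 ≡ t^51 then (st^{−1})^51 = 1, and the only element of order dividing gcd(51, 52) = 1 is 1, so s = t.
With g(0) = 0 this makes g injective on all of ℤ/53ℤ, hence bijective (finite equal-size domain and codomain). In particular g is injective.
Since g is injective, we find the preimage of 36. The inverse of x ↦ x^51 on (ℤ/53ℤ)^× is x ↦ x^51, because 51·51 = 2601 = 50·52 + 1 ≡ 1 (mod 52) and x^{52} = 1 for x ≠ 0 (Fermat). So g⁻¹(36) = 36^51 mod 53.
Repeated squaring mod 53: 36^1 ≡ 36, 36^2 ≡ 36² = 1296 ≡ 24, 36^4 ≡ 24² = 576 ≡ 46, 36^8 ≡ 46² = 2116 ≡ 49, 36^16 ≡ 49² = 2401 ≡ 16, 36^32 ≡ 16² = 256 ≡ 44. Since 51 = 32 + 16 + 2 + 1, 36^51 ≡ 44·16·24·36: 44·16 = 704 ≡ 15, then 15·24 = 360 ≡ 42, then 42·36 = 1512 ≡ 28. So 36^51 ≡ 28 (mod 53).
Hence g⁻¹(36) = 28.

28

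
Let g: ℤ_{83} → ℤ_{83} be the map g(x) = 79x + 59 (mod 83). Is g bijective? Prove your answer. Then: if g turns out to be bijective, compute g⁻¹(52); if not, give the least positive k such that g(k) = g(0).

64

Recall: g is injective when g(s) = g(t) forces s = t.
If g(s) = g(t), then 79s ≡ 79t (mod 83). Because gcd(79, 83) = 1, we may cancel 79 to get s ≡ t (mod 83).
We now compute 79⁻¹ mod 83 explicitly. Euclid's algorithm: 83 = 1·79 + 4, 79 = 19·4 + 3, 4 = 1·3 + 1; back-substituting gives 1 = 62·79 − 59·83, so 79⁻¹ ≡ 62 (mod 83).
For any y ∈ ℤ_{83}, x = 62(y − 59) mod 83 satisfies g(x) = 79·62(y − 59) + 59 ≡ y (since 79·62 ≡ 1 mod 83). So every y has a preimage.
Hence g is bijective.
Since g is bijective, we compute g⁻¹(52): solve 79x + 59 ≡ 52 (mod 83), i.e. 79x ≡ 76 (mod 83).
Multiplying by 79⁻¹ = 62 gives x ≡ 62·76 = 4712 = 56·83 + 64 ≡ 64 (mod 83).
Check: g(64) = 79·64 + 59 = 5115 = 61·83 + 52 ≡ 52 (mod 83).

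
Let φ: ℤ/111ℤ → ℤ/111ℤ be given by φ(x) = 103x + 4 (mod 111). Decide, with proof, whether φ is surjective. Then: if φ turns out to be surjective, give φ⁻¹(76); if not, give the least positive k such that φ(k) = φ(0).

Recall: surjectivity means every element of the codomain has a preimage under φ.
Since gcd(103, 111) = 1, 103 is invertible modulo 111. Euclid's algorithm: 111 = 1·103 + 8, 103 = 12·8 + 7, 8 = 1·7 + 1; back-substituting gives 1 = 97·103 − 90·111, so 103⁻¹ ≡ 97 (mod 111).
For any y ∈ ℤ/111ℤ, x = 97(y − 4) mod 111 satisfies φ(x) = 103·97(y − 4) + 4 ≡ y (since 103·97 ≡ 1 mod 111). So every y has a preimage.
Therefore φ is surjective.
Since φ is surjective, we find φ⁻¹(76): we need 103x ≡ 76 − 4 ≡ 72 (mod 111). Using 103⁻¹ = 97: x ≡ 97·72 = 6984 = 62·111 + 102, so x = 102.
Check: φ(102) = 103·102 + 4 = 10510 = 94·111 + 76 ≡ 76 (mod 111).

102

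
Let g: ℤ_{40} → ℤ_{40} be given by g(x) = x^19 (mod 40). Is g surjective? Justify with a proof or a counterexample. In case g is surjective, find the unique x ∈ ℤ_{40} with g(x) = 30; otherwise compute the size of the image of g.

g(0) = 0^19 = 0.
g(10): Repeated squaring mod 40: 10^1 ≡ 10, 10^2 ≡ 10² = 100 ≡ 20, 10^4 ≡ 20² = 400 ≡ 0, 10^8 ≡ 0² = 0, 10^16 ≡ 0² = 0. Since 19 = 16 + 2 + 1, 10^19 ≡ 0·20·10: 0·20 = 0, then 0·10 = 0. So 10^19 ≡ 0 (mod 40).
So g(0) = g(10) = 0 while 0 ≠ 10, so g is not injective.
A non-injective map from the 40-element set ℤ_{40} to itself takes at most 39 distinct values, so it cannot be surjective. Hence g is not surjective.
Since g is not surjective, we determine |image(g)|. Computing x^19 mod 40 for each x (by repeated squaring, reducing mod 40 at every step), the values g(0), g(1), …, g(39) are: 0, 1, 8, 27, 24, 5, 16, 23, 32, 9, 0, 11, 8, 37, 24, 15, 16, 33, 32, 19, 0, 21, 8, 7, 24, 25, 16, 3, 32, 29, 0, 31, 8, 17, 24, 35, 16, 13, 32, 39.
The distinct values are {0, 1, 3, 5, 7, 8, 9, 11, 13, 15, 16, 17, 19, 21, 23, 24, 25, 27, 29, 31, 32, 33, 35, 37, 39}; there are 25 of them.

25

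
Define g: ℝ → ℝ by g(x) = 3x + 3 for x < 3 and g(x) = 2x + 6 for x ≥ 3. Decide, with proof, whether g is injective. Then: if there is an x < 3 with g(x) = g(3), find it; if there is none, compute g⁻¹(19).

Both pieces are strictly increasing (slopes 3 and 2), so each is injective on its own interval.
The left piece maps (−∞, 3) onto (−∞, 12); the right piece maps [3, ∞) onto [12, ∞).
These images are disjoint, so no value is attained by both pieces. Thus g is injective.
Because the two images are disjoint, no x < 3 has g(x) = g(3), so we compute g⁻¹(19): 19 lies in [12, ∞), so solve 2x + 6 = 19: x = (19 − 6)/2 = 13/2.

13/2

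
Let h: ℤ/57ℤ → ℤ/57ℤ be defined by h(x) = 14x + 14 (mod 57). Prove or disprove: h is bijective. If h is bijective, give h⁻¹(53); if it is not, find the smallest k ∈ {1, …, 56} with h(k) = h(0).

Suppose h(x_1) = h(x_2) in ℤ/57ℤ. Then 14x_1 + 14 ≡ 14x_2 + 14 (mod 57), hence 14(x_1 − x_2) ≡ 0 (mod 57).
Since gcd(14, 57) = 1, 14 is invertible modulo 57, hence x_1 − x_2 ≡ 0 (mod 57), i.e. x_1 = x_2.
We now compute 14⁻¹ mod 57 explicitly. Euclid's algorithm: 57 = 4·14 + 1; back-substituting gives 1 = 53·14 − 13·57, so 14⁻¹ ≡ 53 (mod 57).
For any y ∈ ℤ/57ℤ, x = 53(y − 14) mod 57 satisfies h(x) = 14·53(y − 14) + 14 ≡ y (since 14·53 ≡ 1 mod 57). So every y has a preimage.
Thus h is bijective.
Since h is bijective, we find h⁻¹(53): we need 14x ≡ 53 − 14 ≡ 39 (mod 57). Using 14⁻¹ = 53: x ≡ 53·39 = 2067 = 36·57 + 15, so x = 15.
Check: h(15) = 14·15 + 14 = 224 = 3·57 + 53 ≡ 53 (mod 57).

15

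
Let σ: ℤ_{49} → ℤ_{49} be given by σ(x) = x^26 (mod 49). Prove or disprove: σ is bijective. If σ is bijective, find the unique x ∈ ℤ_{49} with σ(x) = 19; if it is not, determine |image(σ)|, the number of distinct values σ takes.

22

σ(0) = 0^26 = 0.
σ(7): Repeated squaring mod 49: 7^1 ≡ 7, 7^2 ≡ 7² = 49 ≡ 0, 7^4 ≡ 0² = 0, 7^8 ≡ 0² = 0, 7^16 ≡ 0² = 0. Since 26 = 16 + 8 + 2, 7^26 ≡ 0·0·0: 0·0 = 0, then 0·0 = 0. So 7^26 ≡ 0 (mod 49).
So σ(0) = σ(7) = 0 while 0 ≠ 7, thus σ is not injective, hence not bijective.
Since σ is not bijective, we determine |image(σ)|. Computing x^26 mod 49 for each x (by repeated squaring, reducing mod 49 at every step), the values σ(0), σ(1), …, σ(48) are: 0, 1, 32, 2, 44, 11, 15, 0, 36, 4, 9, 37, 39, 29, 0, 22, 25, 16, 30, 18, 43, 0, 8, 46, 23, 23, 46, 8, 0, 43, 18, 30, 16, 25, 22, 0, 29, 39, 37, 9, 4, 36, 0, 15, 11, 44, 2, 32, 1.
The distinct values are {0, 1, 2, 4, 8, 9, 11, 15, 16, 18, 22, 23, 25, 29, 30, 32, 36, 37, 39, 43, 44, 46}; there are 22 of them.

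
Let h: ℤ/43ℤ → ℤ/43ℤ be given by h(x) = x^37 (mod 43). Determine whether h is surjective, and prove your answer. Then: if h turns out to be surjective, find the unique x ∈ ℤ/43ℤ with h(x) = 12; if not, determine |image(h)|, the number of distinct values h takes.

Since 43 is prime, the nonzero elements of ℤ/43ℤ form a cyclic group of order 42.
As gcd(37, 42) = 1, raising to the 37th power is a bijection on this group: if s^37 ≡ t^37 then (st^{−1})^37 = 1, and the only element of order dividing gcd(37, 42) = 1 is 1, so s = t.
With h(0) = 0 this makes h injective on all of ℤ/43ℤ, hence bijective (finite equal-size domain and codomain). In particular h is surjective.
Since h is surjective, we find the preimage of 12. The inverse of x ↦ x^37 on (ℤ/43ℤ)^× is x ↦ x^25, because 37·25 = 925 = 22·42 + 1 ≡ 1 (mod 42) and x^{42} = 1 for x ≠ 0 (Fermat). So h⁻¹(12) = 12^25 mod 43.
Repeated squaring mod 43: 12^1 ≡ 12, 12^2 ≡ 12² = 144 ≡ 15, 12^4 ≡ 15² = 225 ≡ 10, 12^8 ≡ 10² = 100 ≡ 14, 12^16 ≡ 14² = 196 ≡ 24. Since 25 = 16 + 8 + 1, 12^25 ≡ 24·14·12: 24·14 = 336 ≡ 35, then 35·12 = 420 ≡ 33. So 12^25 ≡ 33 (mod 43).
Hence h⁻¹(12) = 33.

33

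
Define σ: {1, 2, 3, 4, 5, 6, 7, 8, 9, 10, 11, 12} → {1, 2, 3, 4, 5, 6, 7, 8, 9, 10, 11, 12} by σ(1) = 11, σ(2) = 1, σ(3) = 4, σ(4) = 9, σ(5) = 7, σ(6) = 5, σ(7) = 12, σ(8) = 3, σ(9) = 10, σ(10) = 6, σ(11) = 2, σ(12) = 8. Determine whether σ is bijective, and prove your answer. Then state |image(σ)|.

12

The values 11, 1, 4, 9, 7, 5, 12, 3, 10, 6, 2, 8 are a permutation of {1, 2, 3, 4, 5, 6, 7, 8, 9, 10, 11, 12}: each element appears exactly once.
So σ is injective and surjective, hence bijective.
The image of σ is {1, 2, 3, 4, 5, 6, 7, 8, 9, 10, 11, 12}, which has 12 elements.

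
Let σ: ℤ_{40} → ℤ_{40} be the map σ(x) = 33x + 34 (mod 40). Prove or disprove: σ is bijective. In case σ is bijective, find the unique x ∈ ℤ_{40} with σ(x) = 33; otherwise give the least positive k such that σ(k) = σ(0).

23

Suppose σ(s) = σ(t) in ℤ_{40}. Then 33s + 34 ≡ 33t + 34 (mod 40), therefore 33(s − t) ≡ 0 (mod 40).
Since gcd(33, 40) = 1, 33 is invertible modulo 40, so s − t ≡ 0 (mod 40), i.e. s = t.
We now compute 33⁻¹ mod 40 explicitly. Euclid's algorithm: 40 = 1·33 + 7, 33 = 4·7 + 5, 7 = 1·5 + 2, 5 = 2·2 + 1; back-substituting gives 1 = 17·33 − 14·40, so 33⁻¹ ≡ 17 (mod 40).
For any y ∈ ℤ_{40}, x = 17(y − 34) mod 40 satisfies σ(x) = 33·17(y − 34) + 34 ≡ y (since 33·17 ≡ 1 mod 40). So every y has a preimage.
Hence σ is bijective.
Since σ is bijective, we find σ⁻¹(33): we need 33x ≡ 33 − 34 ≡ 39 (mod 40). Using 33⁻¹ = 17: x ≡ 17·39 = 663 = 16·40 + 23, so x = 23.
Check: σ(23) = 33·23 + 34 = 793 = 19·40 + 33 ≡ 33 (mod 40).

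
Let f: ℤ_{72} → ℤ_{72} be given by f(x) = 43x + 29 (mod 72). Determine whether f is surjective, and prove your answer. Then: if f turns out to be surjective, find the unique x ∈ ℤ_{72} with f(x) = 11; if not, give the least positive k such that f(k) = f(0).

18

Since gcd(43, 72) = 1, 43 is invertible modulo 72. Euclid's algorithm: 72 = 1·43 + 29, 43 = 1·29 + 14, 29 = 2·14 + 1; back-substituting gives 1 = 67·43 − 40·72, so 43⁻¹ ≡ 67 (mod 72).
Then y ↦ 67(y − 29) is a two-sided inverse to f, so every y ∈ ℤ_{72} has a preimage.
So f is surjective.
Since f is surjective, we find f⁻¹(11): we need 43x ≡ 11 − 29 ≡ 54 (mod 72). Using 43⁻¹ = 67: x ≡ 67·54 = 3618 = 50·72 + 18, so x = 18.
Check: f(18) = 43·18 + 29 = 803 = 11·72 + 11 ≡ 11 (mod 72).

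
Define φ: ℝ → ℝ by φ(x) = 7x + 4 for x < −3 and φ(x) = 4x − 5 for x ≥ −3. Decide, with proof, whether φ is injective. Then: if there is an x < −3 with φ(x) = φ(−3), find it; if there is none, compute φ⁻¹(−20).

-24/7

Both pieces are strictly increasing (slopes 7 and 4), so each is injective on its own interval.
The left piece maps (−∞, −3) onto (−∞, −17); the right piece maps [−3, ∞) onto [−17, ∞).
These images are disjoint, so no value is attained by both pieces. Hence φ is injective.
Because the two images are disjoint, no x < −3 has φ(x) = φ(−3), so we compute φ⁻¹(−20): −20 lies in (−∞, −17), so solve 7x + 4 = −20: x = (−20 − 4)/7 = −24/7.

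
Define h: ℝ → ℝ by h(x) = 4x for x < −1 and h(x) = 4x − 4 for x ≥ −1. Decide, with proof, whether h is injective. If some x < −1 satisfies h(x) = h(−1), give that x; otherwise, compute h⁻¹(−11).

Both pieces are strictly increasing (slopes 4 and 4), so each is injective on its own interval.
The left piece maps (−∞, −1) onto (−∞, −4); the right piece maps [−1, ∞) onto [−8, ∞).
These images overlap. In particular h(−1) = −8 (right piece), and solving 4x = −8 on the left piece gives x = −2 < −1.
So h(−2) = h(−1) with −2 ≠ −1, and h is not injective. This x = −2 is the requested value below −1.

-2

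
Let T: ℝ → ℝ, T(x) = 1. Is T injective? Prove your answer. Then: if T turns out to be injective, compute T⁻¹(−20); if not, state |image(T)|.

T(0) = 1 = T(1) with 0 ≠ 1, so T is not injective.
Since T is not injective, we state |image(T)|: the image of T is {1}, which has 1 element.

1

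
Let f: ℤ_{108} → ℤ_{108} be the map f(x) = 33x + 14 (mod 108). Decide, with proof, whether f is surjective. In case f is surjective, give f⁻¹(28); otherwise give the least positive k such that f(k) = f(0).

Since gcd(33, 108) = 3, we have 33x ≡ 0 (mod 3) for all x, so f(x) ≡ 2 (mod 3).
But 0 ≢ 2 (mod 3), so 0 ∈ ℤ_{108} has no preimage. Hence f is not surjective.
Since f is not surjective, we find the least positive k with f(k) = f(0): this means 33k ≡ 0 (mod 108), i.e. 108 ∣ 33k. Since gcd(33, 108) = 3, dividing through by 3 this holds exactly when 36 ∣ 11k, and as gcd(11, 36) = 1, exactly when 36 ∣ k.
The smallest positive such k is 36.

36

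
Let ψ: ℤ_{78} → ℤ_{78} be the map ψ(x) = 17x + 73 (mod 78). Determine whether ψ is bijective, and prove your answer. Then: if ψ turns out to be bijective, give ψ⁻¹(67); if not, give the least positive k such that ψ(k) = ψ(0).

18

If ψ(s) = ψ(t), then 17s ≡ 17t (mod 78). Because gcd(17, 78) = 1, we may cancel 17 to get s ≡ t (mod 78).
We now compute 17⁻¹ mod 78 explicitly. Euclid's algorithm: 78 = 4·17 + 10, 17 = 1·10 + 7, 10 = 1·7 + 3, 7 = 2·3 + 1; back-substituting gives 1 = 23·17 − 5·78, so 17⁻¹ ≡ 23 (mod 78).
Then y ↦ 23(y − 73) is a two-sided inverse to ψ, so every y ∈ ℤ_{78} has a preimage.
Therefore ψ is bijective.
Since ψ is bijective, we compute ψ⁻¹(67): solve 17x + 73 ≡ 67 (mod 78), i.e. 17x ≡ 72 (mod 78).
Multiplying by 17⁻¹ = 23 gives x ≡ 23·72 = 1656 = 21·78 + 18 ≡ 18 (mod 78).
Check: ψ(18) = 17·18 + 73 = 379 = 4·78 + 67 ≡ 67 (mod 78).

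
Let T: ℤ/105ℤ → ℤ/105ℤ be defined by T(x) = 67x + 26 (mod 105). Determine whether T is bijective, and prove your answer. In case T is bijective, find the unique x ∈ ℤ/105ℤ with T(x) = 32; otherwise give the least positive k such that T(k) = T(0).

33

Recall: T is injective when T(a) = T(b) forces a = b.
If T(a) = T(b), then 67a ≡ 67b (mod 105). Because gcd(67, 105) = 1, we may cancel 67 to get a ≡ b (mod 105).
We now compute 67⁻¹ mod 105 explicitly. Euclid's algorithm: 105 = 1·67 + 38, 67 = 1·38 + 29, 38 = 1·29 + 9, 29 = 3·9 + 2, 9 = 4·2 + 1; back-substituting gives 1 = 58·67 − 37·105, so 67⁻¹ ≡ 58 (mod 105).
Then y ↦ 58(y − 26) is a two-sided inverse to T, so every y ∈ ℤ/105ℤ has a preimage.
Hence T is bijective.
Since T is bijective, we find T⁻¹(32): we need 67x ≡ 32 − 26 ≡ 6 (mod 105). Using 67⁻¹ = 58: x ≡ 58·6 = 348 = 3·105 + 33, so x = 33.
Check: T(33) = 67·33 + 26 = 2237 = 21·105 + 32 ≡ 32 (mod 105).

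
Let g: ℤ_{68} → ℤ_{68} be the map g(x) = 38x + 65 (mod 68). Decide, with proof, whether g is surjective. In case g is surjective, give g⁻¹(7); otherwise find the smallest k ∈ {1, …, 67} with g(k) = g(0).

Recall: g is surjective if every y in the codomain equals g(x) for some x in the domain.
Since gcd(38, 68) = 2, we have 38x ≡ 0 (mod 2) for all x, so g(x) ≡ 1 (mod 2).
But 0 ≢ 1 (mod 2), so 0 ∈ ℤ_{68} has no preimage. Therefore g is not surjective.
Since g is not surjective, we find the least positive k with g(k) = g(0): this means 38k ≡ 0 (mod 68), i.e. 68 ∣ 38k. Since gcd(38, 68) = 2, dividing through by 2 this holds exactly when 34 ∣ 19k, and as gcd(19, 34) = 1, exactly when 34 ∣ k.
The smallest positive such k is 34.

34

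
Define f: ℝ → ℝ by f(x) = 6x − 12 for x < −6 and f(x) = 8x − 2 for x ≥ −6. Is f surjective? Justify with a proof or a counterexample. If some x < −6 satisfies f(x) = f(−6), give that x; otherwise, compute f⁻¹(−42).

Both pieces are strictly increasing (slopes 6 and 8), so each is injective on its own interval.
The left piece maps (−∞, −6) onto (−∞, −48); the right piece maps [−6, ∞) onto [−50, ∞).
The union (−∞, −48) ∪ [−50, ∞) covers ℝ, so f is surjective.
For the follow-up: the images overlap, so an x < −6 with f(x) = f(−6) exists. f(−6) = −50; solving 6x − 12 = −50 for x < −6 gives x = (−50 + 12)/6 = −19/3.

-19/3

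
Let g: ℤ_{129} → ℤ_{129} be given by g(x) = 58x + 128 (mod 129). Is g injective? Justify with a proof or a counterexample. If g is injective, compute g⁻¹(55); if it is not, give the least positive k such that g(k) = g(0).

41

Recall: injectivity means: for all u, v in the domain, g(u) = g(v) implies u = v.
Suppose g(u) = g(v) in ℤ_{129}. Then 58u + 128 ≡ 58v + 128 (mod 129), hence 58(u − v) ≡ 0 (mod 129).
Since gcd(58, 129) = 1, 58 is invertible modulo 129, thus u − v ≡ 0 (mod 129), i.e. u = v.
Therefore g is injective.
We now compute 58⁻¹ mod 129 explicitly. Euclid's algorithm: 129 = 2·58 + 13, 58 = 4·13 + 6, 13 = 2·6 + 1; back-substituting gives 1 = 109·58 − 49·129, so 58⁻¹ ≡ 109 (mod 129).
Since g is injective, we compute g⁻¹(55): solve 58x + 128 ≡ 55 (mod 129), i.e. 58x ≡ 56 (mod 129).
Multiplying by 58⁻¹ = 109 gives x ≡ 109·56 = 6104 = 47·129 + 41 ≡ 41 (mod 129).
Check: g(41) = 58·41 + 128 = 2506 = 19·129 + 55 ≡ 55 (mod 129).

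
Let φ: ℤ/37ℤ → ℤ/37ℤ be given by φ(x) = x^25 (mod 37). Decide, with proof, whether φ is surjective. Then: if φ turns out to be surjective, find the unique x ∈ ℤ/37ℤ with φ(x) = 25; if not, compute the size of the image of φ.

21

Since 37 is prime, the nonzero elements of ℤ/37ℤ form a cyclic group of order 36.
As gcd(25, 36) = 1, raising to the 25th power is a bijection on this group: if a^25 ≡ b^25 then (ab^{−1})^25 = 1, and the only element of order dividing gcd(25, 36) = 1 is 1, so a = b.
With φ(0) = 0 this makes φ injective on all of ℤ/37ℤ, hence bijective (finite equal-size domain and codomain). In particular φ is surjective.
Since φ is surjective, we find the preimage of 25. The inverse of x ↦ x^25 on (ℤ/37ℤ)^× is x ↦ x^13, because 25·13 = 325 = 9·36 + 1 ≡ 1 (mod 36) and x^{36} = 1 for x ≠ 0 (Fermat). So φ⁻¹(25) = 25^13 mod 37.
Repeated squaring mod 37: 25^1 ≡ 25, 25^2 ≡ 25² = 625 ≡ 33, 25^4 ≡ 33² = 1089 ≡ 16, 25^8 ≡ 16² = 256 ≡ 34. Since 13 = 8 + 4 + 1, 25^13 ≡ 34·16·25: 34·16 = 544 ≡ 26, then 26·25 = 650 ≡ 21. So 25^13 ≡ 21 (mod 37).
Hence φ⁻¹(25) = 21.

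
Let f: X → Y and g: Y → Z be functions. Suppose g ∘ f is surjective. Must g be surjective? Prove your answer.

Let c ∈ Z. Since g ∘ f is surjective, some a ∈ X has g(f(a)) = c. Then b = f(a) ∈ Y satisfies g(b) = c. So g is surjective.

surjective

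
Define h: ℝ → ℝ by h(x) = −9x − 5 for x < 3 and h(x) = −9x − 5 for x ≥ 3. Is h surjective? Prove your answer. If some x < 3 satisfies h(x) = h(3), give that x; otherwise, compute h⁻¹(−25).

Both pieces are strictly decreasing (slopes −9 and −9), so each is injective on its own interval.
The left piece maps (−∞, 3) onto (−32, ∞); the right piece maps [3, ∞) onto (−∞, −32].
These images together cover ℝ, so h is surjective.
Because the two images are disjoint, no x < 3 has h(x) = h(3), so we compute h⁻¹(−25): −25 lies in (−32, ∞), so solve −9x − 5 = −25: x = (−25 + 5)/(−9) = 20/9.

20/9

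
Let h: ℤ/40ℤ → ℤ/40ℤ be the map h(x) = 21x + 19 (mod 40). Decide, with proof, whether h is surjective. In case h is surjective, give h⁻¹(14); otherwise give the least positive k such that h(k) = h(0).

Since gcd(21, 40) = 1, 21 is invertible modulo 40. Euclid's algorithm: 40 = 1·21 + 19, 21 = 1·19 + 2, 19 = 9·2 + 1; back-substituting gives 1 = 21·21 − 11·40, so 21⁻¹ ≡ 21 (mod 40).
For any y ∈ ℤ/40ℤ, x = 21(y − 19) mod 40 satisfies h(x) = 21·21(y − 19) + 19 ≡ y (since 21·21 ≡ 1 mod 40). So every y has a preimage.
Hence h is surjective.
Since h is surjective, we find h⁻¹(14): we need 21x ≡ 14 − 19 ≡ 35 (mod 40). Using 21⁻¹ = 21: x ≡ 21·35 = 735 = 18·40 + 15, so x = 15.
Check: h(15) = 21·15 + 19 = 334 = 8·40 + 14 ≡ 14 (mod 40).

15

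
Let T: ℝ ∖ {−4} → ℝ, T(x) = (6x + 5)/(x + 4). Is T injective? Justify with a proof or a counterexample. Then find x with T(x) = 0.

-5/6

Suppose T(x_1) = T(x_2). Cross-multiplying: (6x_1 + 5)(x_2 + 4) = (6x_2 + 5)(x_1 + 4).
Expanding both sides and cancelling the symmetric terms leaves 19·(x_1 − x_2) = 0. Since 19 ≠ 0, x_1 = x_2. Thus T is injective.
Solving T(x) = 0: cross-multiplying gives 6x + 5 = 0(x + 4), which rearranges to 6x = −5, so x = −5/6.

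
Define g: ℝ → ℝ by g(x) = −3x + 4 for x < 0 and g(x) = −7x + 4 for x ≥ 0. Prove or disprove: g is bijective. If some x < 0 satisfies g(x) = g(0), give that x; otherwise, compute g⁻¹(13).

-3

Both pieces are strictly decreasing (slopes −3 and −7), so each is injective on its own interval.
The left piece maps (−∞, 0) onto (4, ∞); the right piece maps [0, ∞) onto (−∞, 4].
Since 4 = 4, the images partition ℝ: g is injective and surjective, hence bijective.
Because the two images are disjoint, no x < 0 has g(x) = g(0), so we compute g⁻¹(13): 13 lies in (4, ∞), so solve −3x + 4 = 13: x = (13 − 4)/(−3) = −3.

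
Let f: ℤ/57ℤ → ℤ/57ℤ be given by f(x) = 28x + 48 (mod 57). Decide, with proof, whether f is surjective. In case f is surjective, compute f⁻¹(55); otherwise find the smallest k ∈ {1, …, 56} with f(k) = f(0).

43

By definition, f is surjective if every y in the codomain equals f(x) for some x in the domain.
Since gcd(28, 57) = 1, 28 is invertible modulo 57. Euclid's algorithm: 57 = 2·28 + 1; back-substituting gives 1 = 55·28 − 27·57, so 28⁻¹ ≡ 55 (mod 57).
For any y ∈ ℤ/57ℤ, x = 55(y − 48) mod 57 satisfies f(x) = 28·55(y − 48) + 48 ≡ y (since 28·55 ≡ 1 mod 57). So every y has a preimage.
So f is surjective.
Since f is surjective, we compute f⁻¹(55): solve 28x + 48 ≡ 55 (mod 57), i.e. 28x ≡ 7 (mod 57).
Multiplying by 28⁻¹ = 55 gives x ≡ 55·7 = 385 = 6·57 + 43 ≡ 43 (mod 57).
Check: f(43) = 28·43 + 48 = 1252 = 21·57 + 55 ≡ 55 (mod 57).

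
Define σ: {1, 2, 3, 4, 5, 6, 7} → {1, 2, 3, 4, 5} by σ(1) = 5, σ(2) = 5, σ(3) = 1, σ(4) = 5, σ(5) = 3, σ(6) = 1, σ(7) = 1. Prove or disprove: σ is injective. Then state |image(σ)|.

σ(1) = 5 = σ(2) with 1 ≠ 2, so σ is not injective.
The image of σ is {1, 3, 5}, which has 3 elements.

3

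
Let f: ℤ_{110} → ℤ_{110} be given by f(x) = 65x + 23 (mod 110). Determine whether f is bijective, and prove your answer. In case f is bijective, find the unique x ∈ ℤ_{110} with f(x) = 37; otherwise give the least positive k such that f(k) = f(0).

22

Recall that f is injective when f(a) = f(b) forces a = b.
We have gcd(65, 110) = 5 > 1. Taking a = 0 and b = 22: f(0) = 23 and f(22) = 65·22 + 23 = 1453 ≡ 23 (mod 110).
So f(0) = f(22) while 0 ≠ 22, therefore f is not injective, hence not bijective.
Since f is not bijective, we find the least positive k with f(k) = f(0): this means 65k ≡ 0 (mod 110), i.e. 110 ∣ 65k. Since gcd(65, 110) = 5, dividing through by 5 this holds exactly when 22 ∣ 13k, and as gcd(13, 22) = 1, exactly when 22 ∣ k.
The smallest positive such k is 22.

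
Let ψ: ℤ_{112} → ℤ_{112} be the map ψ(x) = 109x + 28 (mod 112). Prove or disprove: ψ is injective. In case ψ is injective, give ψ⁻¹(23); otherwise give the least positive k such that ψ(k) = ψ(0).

If ψ(s) = ψ(t), then 109s ≡ 109t (mod 112). Because gcd(109, 112) = 1, we may cancel 109 to get s ≡ t (mod 112).
Hence ψ is injective.
We now compute 109⁻¹ mod 112 explicitly. Euclid's algorithm: 112 = 1·109 + 3, 109 = 36·3 + 1; back-substituting gives 1 = 37·109 − 36·112, so 109⁻¹ ≡ 37 (mod 112).
Since ψ is injective, we compute ψ⁻¹(23): solve 109x + 28 ≡ 23 (mod 112), i.e. 109x ≡ 107 (mod 112).
Multiplying by 109⁻¹ = 37 gives x ≡ 37·107 = 3959 = 35·112 + 39 ≡ 39 (mod 112).
Check: ψ(39) = 109·39 + 28 = 4279 = 38·112 + 23 ≡ 23 (mod 112).

39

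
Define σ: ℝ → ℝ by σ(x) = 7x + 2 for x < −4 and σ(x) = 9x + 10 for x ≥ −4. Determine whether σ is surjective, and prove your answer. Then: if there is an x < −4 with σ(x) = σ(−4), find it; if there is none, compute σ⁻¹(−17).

Both pieces are strictly increasing (slopes 7 and 9), so each is injective on its own interval.
The left piece maps (−∞, −4) onto (−∞, −26); the right piece maps [−4, ∞) onto [−26, ∞).
These images together cover ℝ, so σ is surjective.
Because the two images are disjoint, no x < −4 has σ(x) = σ(−4), so we compute σ⁻¹(−17): −17 lies in [−26, ∞), so solve 9x + 10 = −17: x = (−17 − 10)/9 = −3.

-3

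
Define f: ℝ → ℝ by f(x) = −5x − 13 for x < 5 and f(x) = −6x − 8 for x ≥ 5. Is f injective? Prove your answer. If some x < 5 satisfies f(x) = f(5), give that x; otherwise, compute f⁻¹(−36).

Both pieces are strictly decreasing (slopes −5 and −6), so each is injective on its own interval.
The left piece maps (−∞, 5) onto (−38, ∞); the right piece maps [5, ∞) onto (−∞, −38].
These images are disjoint, so no value is attained by both pieces. Therefore f is injective.
Because the two images are disjoint, no x < 5 has f(x) = f(5), so we compute f⁻¹(−36): −36 lies in (−38, ∞), so solve −5x − 13 = −36: x = (−36 + 13)/(−5) = 23/5.

23/5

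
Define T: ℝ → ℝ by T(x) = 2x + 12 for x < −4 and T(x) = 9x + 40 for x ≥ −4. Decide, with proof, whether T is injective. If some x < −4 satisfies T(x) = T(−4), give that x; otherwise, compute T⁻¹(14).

-26/9

Both pieces are strictly increasing (slopes 2 and 9), so each is injective on its own interval.
The left piece maps (−∞, −4) onto (−∞, 4); the right piece maps [−4, ∞) onto [4, ∞).
These images are disjoint, so no value is attained by both pieces. So T is injective.
Because the two images are disjoint, no x < −4 has T(x) = T(−4), so we compute T⁻¹(14): 14 lies in [4, ∞), so solve 9x + 40 = 14: x = (14 − 40)/9 = −26/9.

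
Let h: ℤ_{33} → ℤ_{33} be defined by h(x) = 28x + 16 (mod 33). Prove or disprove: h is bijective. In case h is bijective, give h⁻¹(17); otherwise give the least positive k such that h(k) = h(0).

Suppose h(s) = h(t) in ℤ_{33}. Then 28s + 16 ≡ 28t + 16 (mod 33), thus 28(s − t) ≡ 0 (mod 33).
Since gcd(28, 33) = 1, 28 is invertible modulo 33, so s − t ≡ 0 (mod 33), i.e. s = t.
We now compute 28⁻¹ mod 33 explicitly. Euclid's algorithm: 33 = 1·28 + 5, 28 = 5·5 + 3, 5 = 1·3 + 2, 3 = 1·2 + 1; back-substituting gives 1 = 13·28 − 11·33, so 28⁻¹ ≡ 13 (mod 33).
For any y ∈ ℤ_{33}, x = 13(y − 16) mod 33 satisfies h(x) = 28·13(y − 16) + 16 ≡ y (since 28·13 ≡ 1 mod 33). So every y has a preimage.
So h is bijective.
Since h is bijective, we compute h⁻¹(17): solve 28x + 16 ≡ 17 (mod 33), i.e. 28x ≡ 1 (mod 33).
Multiplying by 28⁻¹ = 13 gives x ≡ 13·1 = 13 ≡ 13 (mod 33).
Check: h(13) = 28·13 + 16 = 380 = 11·33 + 17 ≡ 17 (mod 33).

13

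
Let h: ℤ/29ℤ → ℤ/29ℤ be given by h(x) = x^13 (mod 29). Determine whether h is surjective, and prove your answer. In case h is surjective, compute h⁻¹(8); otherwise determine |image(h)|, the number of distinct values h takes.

18

Since 29 is prime, the nonzero elements of ℤ/29ℤ form a cyclic group of order 28.
As gcd(13, 28) = 1, raising to the 13th power is a bijection on this group: if x_1^13 ≡ x_2^13 then (x_1x_2^{−1})^13 = 1, and the only element of order dividing gcd(13, 28) = 1 is 1, so x_1 = x_2.
With h(0) = 0 this makes h injective on all of ℤ/29ℤ, hence bijective (finite equal-size domain and codomain). In particular h is surjective.
Since h is surjective, we find the preimage of 8. The inverse of x ↦ x^13 on (ℤ/29ℤ)^× is x ↦ x^13, because 13·13 = 169 = 6·28 + 1 ≡ 1 (mod 28) and x^{28} = 1 for x ≠ 0 (Fermat). So h⁻¹(8) = 8^13 mod 29.
Repeated squaring mod 29: 8^1 ≡ 8, 8^2 ≡ 8² = 64 ≡ 6, 8^4 ≡ 6² = 36 ≡ 7, 8^8 ≡ 7² = 49 ≡ 20. Since 13 = 8 + 4 + 1, 8^13 ≡ 20·7·8: 20·7 = 140 ≡ 24, then 24·8 = 192 ≡ 18. So 8^13 ≡ 18 (mod 29).
Hence h⁻¹(8) = 18.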